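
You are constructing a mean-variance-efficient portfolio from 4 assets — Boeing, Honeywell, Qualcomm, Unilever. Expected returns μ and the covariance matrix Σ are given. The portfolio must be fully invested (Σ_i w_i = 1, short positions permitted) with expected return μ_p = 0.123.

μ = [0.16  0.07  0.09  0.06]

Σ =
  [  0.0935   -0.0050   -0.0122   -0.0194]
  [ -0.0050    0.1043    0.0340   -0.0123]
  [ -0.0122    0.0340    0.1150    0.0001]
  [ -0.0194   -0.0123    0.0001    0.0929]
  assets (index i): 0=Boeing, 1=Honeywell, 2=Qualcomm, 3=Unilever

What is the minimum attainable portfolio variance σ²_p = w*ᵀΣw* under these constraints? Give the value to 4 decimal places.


0.0312

p=Σ⁻¹μ = [2.0940  0.6441  0.8133  1.1676]
q=Σ⁻¹𝟙 = [15.3481  9.6946  7.4444  15.2449]
a=μᵀp=0.523385  b=𝟙ᵀp=4.719003  c=𝟙ᵀq=47.731956  D=ac−b²=2.713213
λ₁=(c·0.123−b)/D = (47.731956·0.123−4.719003)/2.713213 = 0.424599
λ₂=(a−b·0.123)/D = (0.523385−4.719003·0.123)/2.713213 = -0.021027
w* = 0.424599·p + -0.021027·q:
  w_0 = 0.424599·2.0940 + -0.021027·15.3481 = 0.5664  (Boeing)
  w_1 = 0.424599·0.6441 + -0.021027·9.6946 = 0.0696  (Honeywell)
  w_2 = 0.424599·0.8133 + -0.021027·7.4444 = 0.1888  (Qualcomm)
  w_3 = 0.424599·1.1676 + -0.021027·15.2449 = 0.1752  (Unilever)
Σw_i=1.0000  μᵀw=0.1230
σ²=wᵀΣw=λ₁·μ_p+λ₂ = 0.424599·0.123 + -0.021027 = 0.031198 ≈ 0.0312


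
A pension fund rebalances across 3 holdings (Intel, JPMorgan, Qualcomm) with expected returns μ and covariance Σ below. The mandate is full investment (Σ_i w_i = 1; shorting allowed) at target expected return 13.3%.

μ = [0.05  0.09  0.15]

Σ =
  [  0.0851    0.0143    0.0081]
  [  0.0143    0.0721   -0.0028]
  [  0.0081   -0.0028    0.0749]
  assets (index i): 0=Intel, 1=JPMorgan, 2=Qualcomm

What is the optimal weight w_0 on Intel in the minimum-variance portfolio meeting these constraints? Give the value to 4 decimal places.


-0.0500

g=Σ⁻¹μ = [0.1770  1.2921  2.0318]
h=Σ⁻¹𝟙 = [8.3857  12.7082  12.9193]
a=μᵀg=0.429911  b=𝟙ᵀg=3.500922  c=𝟙ᵀh=34.013235  D=ac−b²=2.366214
λ₁=(c·0.133−b)/D = (34.013235·0.133−3.500922)/2.366214 = 0.432268
λ₂=(a−b·0.133)/D = (0.429911−3.500922·0.133)/2.366214 = -0.015092
w* = 0.432268·g + -0.015092·h:
  w_0 = 0.432268·0.1770 + -0.015092·8.3857 = -0.0500  (Intel)
  w_1 = 0.432268·1.2921 + -0.015092·12.7082 = 0.3667  (JPMorgan)
  w_2 = 0.432268·2.0318 + -0.015092·12.9193 = 0.6833  (Qualcomm)
Σw_i=1.0000  μᵀw=0.1330
σ²=wᵀΣw=λ₁·μ_p+λ₂ = 0.432268·0.133 + -0.015092 = 0.042399 ≈ 0.0424


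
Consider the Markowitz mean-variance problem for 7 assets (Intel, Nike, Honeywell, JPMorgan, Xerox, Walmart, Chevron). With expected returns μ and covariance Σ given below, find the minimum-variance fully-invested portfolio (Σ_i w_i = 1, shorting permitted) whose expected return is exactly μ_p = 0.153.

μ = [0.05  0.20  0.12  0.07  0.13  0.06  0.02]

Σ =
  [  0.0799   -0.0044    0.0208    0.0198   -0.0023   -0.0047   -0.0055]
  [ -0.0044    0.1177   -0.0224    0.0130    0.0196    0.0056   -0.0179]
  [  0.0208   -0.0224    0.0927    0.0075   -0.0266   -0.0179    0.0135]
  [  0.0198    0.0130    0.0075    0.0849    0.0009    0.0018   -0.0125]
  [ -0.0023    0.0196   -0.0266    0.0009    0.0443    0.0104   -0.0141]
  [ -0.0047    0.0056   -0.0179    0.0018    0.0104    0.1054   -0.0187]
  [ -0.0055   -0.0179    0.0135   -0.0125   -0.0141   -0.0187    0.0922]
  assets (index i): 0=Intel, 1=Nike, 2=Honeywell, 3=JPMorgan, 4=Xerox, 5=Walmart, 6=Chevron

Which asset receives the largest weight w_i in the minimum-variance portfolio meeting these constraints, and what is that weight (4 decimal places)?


Xerox (0.4720)

g=Σ⁻¹μ = [0.1193  1.6325  2.7855  0.3820  4.0139  0.7262  0.9460]
h=Σ⁻¹𝟙 = [8.7027  8.1771  19.5177  8.9528  34.0524  12.6277  19.0774]
a=μᵀg=1.277770  b=𝟙ᵀg=10.605396  c=𝟙ᵀh=111.107758  D=ac−b²=29.495780
λ₁=(c·0.153−b)/D = (111.107758·0.153−10.605396)/29.495780 = 0.216780
λ₂=(a−b·0.153)/D = (1.277770−10.605396·0.153)/29.495780 = -0.011692
w* = 0.216780·g + -0.011692·h:
  w_0 = 0.216780·0.1193 + -0.011692·8.7027 = -0.0759  (Intel)
  w_1 = 0.216780·1.6325 + -0.011692·8.1771 = 0.2583  (Nike)
  w_2 = 0.216780·2.7855 + -0.011692·19.5177 = 0.3757  (Honeywell)
  w_3 = 0.216780·0.3820 + -0.011692·8.9528 = -0.0219  (JPMorgan)
  w_4 = 0.216780·4.0139 + -0.011692·34.0524 = 0.4720  (Xerox)
  w_5 = 0.216780·0.7262 + -0.011692·12.6277 = 0.0098  (Walmart)
  w_6 = 0.216780·0.9460 + -0.011692·19.0774 = -0.0180  (Chevron)
Σw_i=1.0000  μᵀw=0.1530
σ²=wᵀΣw=λ₁·μ_p+λ₂ = 0.216780·0.153 + -0.011692 = 0.021476 ≈ 0.0215


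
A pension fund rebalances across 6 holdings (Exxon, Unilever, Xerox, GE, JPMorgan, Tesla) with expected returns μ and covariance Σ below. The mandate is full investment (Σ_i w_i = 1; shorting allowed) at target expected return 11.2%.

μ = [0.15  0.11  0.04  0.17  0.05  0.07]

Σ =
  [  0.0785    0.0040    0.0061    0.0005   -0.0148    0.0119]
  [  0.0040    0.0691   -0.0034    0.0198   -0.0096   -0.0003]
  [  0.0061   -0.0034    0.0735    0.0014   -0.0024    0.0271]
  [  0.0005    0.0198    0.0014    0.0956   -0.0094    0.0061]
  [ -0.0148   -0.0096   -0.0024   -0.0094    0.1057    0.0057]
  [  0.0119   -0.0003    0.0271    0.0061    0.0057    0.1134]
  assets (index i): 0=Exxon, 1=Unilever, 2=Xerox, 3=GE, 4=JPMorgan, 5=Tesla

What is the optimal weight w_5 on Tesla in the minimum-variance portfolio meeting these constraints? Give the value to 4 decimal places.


0.0405

x=Σ⁻¹μ = [1.9714  1.1752  0.3671  1.6051  0.9967  0.1893]
y=Σ⁻¹𝟙 = [13.0374  13.7656  12.1630  8.4581  13.3786  3.4525]
a=μᵀx=0.775618  b=𝟙ᵀx=6.304824  c=𝟙ᵀy=64.255205  D=ac−b²=10.086672
λ₁=(c·0.112−b)/D = (64.255205·0.112−6.304824)/10.086672 = 0.088410
λ₂=(a−b·0.112)/D = (0.775618−6.304824·0.112)/10.086672 = 0.006888
w* = 0.088410·x + 0.006888·y:
  w_0 = 0.088410·1.9714 + 0.006888·13.0374 = 0.2641  (Exxon)
  w_1 = 0.088410·1.1752 + 0.006888·13.7656 = 0.1987  (Unilever)
  w_2 = 0.088410·0.3671 + 0.006888·12.1630 = 0.1162  (Xerox)
  w_3 = 0.088410·1.6051 + 0.006888·8.4581 = 0.2002  (GE)
  w_4 = 0.088410·0.9967 + 0.006888·13.3786 = 0.1803  (JPMorgan)
  w_5 = 0.088410·0.1893 + 0.006888·3.4525 = 0.0405  (Tesla)
Σw_i=1.0000  μᵀw=0.1120
σ²=wᵀΣw=λ₁·μ_p+λ₂ = 0.088410·0.112 + 0.006888 = 0.016790 ≈ 0.0168


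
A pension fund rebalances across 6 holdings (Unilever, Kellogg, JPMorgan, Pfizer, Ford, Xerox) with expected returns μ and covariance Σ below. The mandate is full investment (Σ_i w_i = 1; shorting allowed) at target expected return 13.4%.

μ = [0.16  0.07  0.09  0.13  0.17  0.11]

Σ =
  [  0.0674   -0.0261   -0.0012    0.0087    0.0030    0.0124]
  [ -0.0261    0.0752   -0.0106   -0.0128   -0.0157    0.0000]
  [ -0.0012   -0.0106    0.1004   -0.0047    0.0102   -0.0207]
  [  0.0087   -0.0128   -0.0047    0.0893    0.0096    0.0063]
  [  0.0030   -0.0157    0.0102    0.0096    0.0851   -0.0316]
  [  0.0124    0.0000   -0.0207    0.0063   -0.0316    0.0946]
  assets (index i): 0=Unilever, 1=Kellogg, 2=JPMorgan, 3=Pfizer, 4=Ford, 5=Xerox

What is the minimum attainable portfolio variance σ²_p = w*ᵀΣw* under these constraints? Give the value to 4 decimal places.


0.0119

g=Σ⁻¹μ = [2.8898  2.9386  1.4135  1.2235  2.8611  1.9675]
h=Σ⁻¹𝟙 = [20.7868  28.5786  15.2477  10.7699  19.5603  16.9992]
a=μᵀg=1.657140  b=𝟙ᵀg=13.293930  c=𝟙ᵀh=111.942471  D=ac−b²=8.775787
λ₁=(c·0.134−b)/D = (111.942471·0.134−13.293930)/8.775787 = 0.194440
λ₂=(a−b·0.134)/D = (1.657140−13.293930·0.134)/8.775787 = -0.014158
w* = 0.194440·g + -0.014158·h:
  w_0 = 0.194440·2.8898 + -0.014158·20.7868 = 0.2676  (Unilever)
  w_1 = 0.194440·2.9386 + -0.014158·28.5786 = 0.1668  (Kellogg)
  w_2 = 0.194440·1.4135 + -0.014158·15.2477 = 0.0590  (JPMorgan)
  w_3 = 0.194440·1.2235 + -0.014158·10.7699 = 0.0854  (Pfizer)
  w_4 = 0.194440·2.8611 + -0.014158·19.5603 = 0.2794  (Ford)
  w_5 = 0.194440·1.9675 + -0.014158·16.9992 = 0.1419  (Xerox)
Σw_i=1.0000  μᵀw=0.1340
σ²=wᵀΣw=λ₁·μ_p+λ₂ = 0.194440·0.134 + -0.014158 = 0.011897 ≈ 0.0119


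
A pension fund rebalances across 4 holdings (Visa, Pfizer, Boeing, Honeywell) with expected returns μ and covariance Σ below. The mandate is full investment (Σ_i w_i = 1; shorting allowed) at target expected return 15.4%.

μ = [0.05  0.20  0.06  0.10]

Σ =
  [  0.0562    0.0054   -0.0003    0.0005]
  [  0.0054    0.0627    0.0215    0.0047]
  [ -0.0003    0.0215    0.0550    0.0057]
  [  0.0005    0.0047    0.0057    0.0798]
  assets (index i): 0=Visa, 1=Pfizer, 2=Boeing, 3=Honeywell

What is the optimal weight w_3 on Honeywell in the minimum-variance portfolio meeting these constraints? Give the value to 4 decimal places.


u=Σ⁻¹μ = [0.5767  3.1437  -0.2470  1.0820]
v=Σ⁻¹𝟙 = [16.9041  9.0031  13.6227  10.9221]
a=μᵀu=0.750957  b=𝟙ᵀu=4.555402  c=𝟙ᵀv=50.451996  D=ac−b²=17.135613
λ₁=(c·0.154−b)/D = (50.451996·0.154−4.555402)/17.135613 = 0.187575
λ₂=(a−b·0.154)/D = (0.750957−4.555402·0.154)/17.135613 = 0.002884
w* = 0.187575·u + 0.002884·v:
  w_0 = 0.187575·0.5767 + 0.002884·16.9041 = 0.1569  (Visa)
  w_1 = 0.187575·3.1437 + 0.002884·9.0031 = 0.6156  (Pfizer)
  w_2 = 0.187575·-0.2470 + 0.002884·13.6227 = -0.0070  (Boeing)
  w_3 = 0.187575·1.0820 + 0.002884·10.9221 = 0.2345  (Honeywell)
Σw_i=1.0000  μᵀw=0.1540
σ²=wᵀΣw=λ₁·μ_p+λ₂ = 0.187575·0.154 + 0.002884 = 0.031771 ≈ 0.0318

0.2345


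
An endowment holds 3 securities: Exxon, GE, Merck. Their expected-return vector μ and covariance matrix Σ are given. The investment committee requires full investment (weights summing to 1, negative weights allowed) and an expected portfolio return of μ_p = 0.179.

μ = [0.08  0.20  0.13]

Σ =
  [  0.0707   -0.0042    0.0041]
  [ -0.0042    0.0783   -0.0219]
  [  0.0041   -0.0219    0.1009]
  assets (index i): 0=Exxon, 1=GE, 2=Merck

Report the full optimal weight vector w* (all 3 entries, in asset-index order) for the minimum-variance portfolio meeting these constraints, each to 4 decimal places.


-0.0162  0.6884  0.3278

u=Σ⁻¹μ = [1.2075  3.1574  1.9246]
v=Σ⁻¹𝟙 = [14.4086  17.1964  13.0577]
a=μᵀu=0.978273  b=𝟙ᵀu=6.289482  c=𝟙ᵀv=44.662784  D=ac−b²=4.134801
λ₁=(c·0.179−b)/D = (44.662784·0.179−6.289482)/4.134801 = 0.412391
λ₂=(a−b·0.179)/D = (0.978273−6.289482·0.179)/4.134801 = -0.035684
w* = 0.412391·u + -0.035684·v:
  w_0 = 0.412391·1.2075 + -0.035684·14.4086 = -0.0162  (Exxon)
  w_1 = 0.412391·3.1574 + -0.035684·17.1964 = 0.6884  (GE)
  w_2 = 0.412391·1.9246 + -0.035684·13.0577 = 0.3278  (Merck)
Σw_i=1.0000  μᵀw=0.1790
σ²=wᵀΣw=λ₁·μ_p+λ₂ = 0.412391·0.179 + -0.035684 = 0.038134 ≈ 0.0381


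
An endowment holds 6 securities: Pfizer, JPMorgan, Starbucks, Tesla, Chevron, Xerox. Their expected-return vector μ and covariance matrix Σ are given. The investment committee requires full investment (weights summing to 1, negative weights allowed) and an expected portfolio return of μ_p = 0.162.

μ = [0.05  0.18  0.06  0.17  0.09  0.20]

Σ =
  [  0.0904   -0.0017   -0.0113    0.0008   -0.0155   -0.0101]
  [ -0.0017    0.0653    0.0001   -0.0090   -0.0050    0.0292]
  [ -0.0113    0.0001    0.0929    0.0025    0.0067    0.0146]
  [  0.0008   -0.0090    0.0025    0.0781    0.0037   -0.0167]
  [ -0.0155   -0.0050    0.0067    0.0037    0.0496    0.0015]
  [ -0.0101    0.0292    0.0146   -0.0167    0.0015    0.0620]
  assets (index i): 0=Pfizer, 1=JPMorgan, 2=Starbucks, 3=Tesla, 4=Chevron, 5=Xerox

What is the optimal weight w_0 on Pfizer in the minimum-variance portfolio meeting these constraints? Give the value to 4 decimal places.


g=Σ⁻¹μ = [1.2928  1.8910  0.0543  2.9838  2.0798  3.2864]
h=Σ⁻¹𝟙 = [18.0282  13.3567  8.4882  15.8215  24.3778  14.4483]
a=μᵀg=1.759999  b=𝟙ᵀg=11.588208  c=𝟙ᵀh=94.520589  D=ac−b²=32.069570
λ₁=(c·0.162−b)/D = (94.520589·0.162−11.588208)/32.069570 = 0.116127
λ₂=(a−b·0.162)/D = (1.759999−11.588208·0.162)/32.069570 = -0.003657
w* = 0.116127·g + -0.003657·h:
  w_0 = 0.116127·1.2928 + -0.003657·18.0282 = 0.0842  (Pfizer)
  w_1 = 0.116127·1.8910 + -0.003657·13.3567 = 0.1707  (JPMorgan)
  w_2 = 0.116127·0.0543 + -0.003657·8.4882 = -0.0247  (Starbucks)
  w_3 = 0.116127·2.9838 + -0.003657·15.8215 = 0.2886  (Tesla)
  w_4 = 0.116127·2.0798 + -0.003657·24.3778 = 0.1524  (Chevron)
  w_5 = 0.116127·3.2864 + -0.003657·14.4483 = 0.3288  (Xerox)
Σw_i=1.0000  μᵀw=0.1620
σ²=wᵀΣw=λ₁·μ_p+λ₂ = 0.116127·0.162 + -0.003657 = 0.015155 ≈ 0.0152

0.0842


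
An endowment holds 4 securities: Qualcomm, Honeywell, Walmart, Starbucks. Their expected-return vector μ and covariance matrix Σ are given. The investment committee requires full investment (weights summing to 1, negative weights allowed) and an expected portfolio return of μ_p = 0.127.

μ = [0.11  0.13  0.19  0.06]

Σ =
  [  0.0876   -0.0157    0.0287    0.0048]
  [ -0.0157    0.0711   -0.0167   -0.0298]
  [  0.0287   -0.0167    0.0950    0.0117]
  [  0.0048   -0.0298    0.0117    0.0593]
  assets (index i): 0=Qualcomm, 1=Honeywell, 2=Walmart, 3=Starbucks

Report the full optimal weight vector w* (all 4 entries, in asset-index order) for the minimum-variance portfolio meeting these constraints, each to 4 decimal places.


0.1165  0.3971  0.2567  0.2296

g=Σ⁻¹μ = [1.1023  3.5002  2.0007  2.2868]
h=Σ⁻¹𝟙 = [12.6013  31.4037  8.5528  29.9372]
a=μᵀg=1.093605  b=𝟙ᵀg=8.889887  c=𝟙ᵀh=82.494967  D=ac−b²=11.186775
λ₁=(c·0.127−b)/D = (82.494967·0.127−8.889887)/11.186775 = 0.141862
λ₂=(a−b·0.127)/D = (1.093605−8.889887·0.127)/11.186775 = -0.003165
w* = 0.141862·g + -0.003165·h:
  w_0 = 0.141862·1.1023 + -0.003165·12.6013 = 0.1165  (Qualcomm)
  w_1 = 0.141862·3.5002 + -0.003165·31.4037 = 0.3971  (Honeywell)
  w_2 = 0.141862·2.0007 + -0.003165·8.5528 = 0.2567  (Walmart)
  w_3 = 0.141862·2.2868 + -0.003165·29.9372 = 0.2296  (Starbucks)
Σw_i=1.0000  μᵀw=0.1270
σ²=wᵀΣw=λ₁·μ_p+λ₂ = 0.141862·0.127 + -0.003165 = 0.014851 ≈ 0.0149


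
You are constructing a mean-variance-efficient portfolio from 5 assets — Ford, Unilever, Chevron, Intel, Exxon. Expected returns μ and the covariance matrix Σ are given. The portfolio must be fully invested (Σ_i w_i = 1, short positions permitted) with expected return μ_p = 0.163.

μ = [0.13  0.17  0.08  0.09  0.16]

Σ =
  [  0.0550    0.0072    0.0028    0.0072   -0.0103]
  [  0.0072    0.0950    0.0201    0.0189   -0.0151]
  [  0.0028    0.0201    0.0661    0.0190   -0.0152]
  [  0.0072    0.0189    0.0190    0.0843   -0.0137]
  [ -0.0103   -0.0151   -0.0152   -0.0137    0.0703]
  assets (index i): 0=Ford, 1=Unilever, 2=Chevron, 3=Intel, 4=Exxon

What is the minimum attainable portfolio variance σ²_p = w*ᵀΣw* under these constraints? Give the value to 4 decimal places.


g=Σ⁻¹μ = [2.6206  1.7446  1.1407  0.7526  3.4280]
h=Σ⁻¹𝟙 = [19.6710  7.9035  14.7828  8.9370  23.7424]
a=μᵀg=1.344737  b=𝟙ᵀg=9.686560  c=𝟙ᵀh=75.036663  D=ac−b²=7.075141
λ₁=(c·0.163−b)/D = (75.036663·0.163−9.686560)/7.075141 = 0.359628
λ₂=(a−b·0.163)/D = (1.344737−9.686560·0.163)/7.075141 = -0.033098
w* = 0.359628·g + -0.033098·h:
  w_0 = 0.359628·2.6206 + -0.033098·19.6710 = 0.2914  (Ford)
  w_1 = 0.359628·1.7446 + -0.033098·7.9035 = 0.3658  (Unilever)
  w_2 = 0.359628·1.1407 + -0.033098·14.7828 = -0.0791  (Chevron)
  w_3 = 0.359628·0.7526 + -0.033098·8.9370 = -0.0251  (Intel)
  w_4 = 0.359628·3.4280 + -0.033098·23.7424 = 0.4470  (Exxon)
Σw_i=1.0000  μᵀw=0.1630
σ²=wᵀΣw=λ₁·μ_p+λ₂ = 0.359628·0.163 + -0.033098 = 0.025521 ≈ 0.0255

0.0255


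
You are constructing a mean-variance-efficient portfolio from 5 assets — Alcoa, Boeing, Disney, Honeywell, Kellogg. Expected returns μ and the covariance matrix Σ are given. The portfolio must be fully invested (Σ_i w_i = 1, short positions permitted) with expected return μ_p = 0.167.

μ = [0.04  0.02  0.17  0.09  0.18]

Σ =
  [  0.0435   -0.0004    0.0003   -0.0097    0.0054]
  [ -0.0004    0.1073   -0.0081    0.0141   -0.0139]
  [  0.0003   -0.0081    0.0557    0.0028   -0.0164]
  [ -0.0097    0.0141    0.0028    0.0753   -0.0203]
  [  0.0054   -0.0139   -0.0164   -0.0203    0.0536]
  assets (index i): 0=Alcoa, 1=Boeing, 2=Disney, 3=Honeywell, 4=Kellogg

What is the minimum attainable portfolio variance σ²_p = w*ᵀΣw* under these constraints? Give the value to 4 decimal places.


g=Σ⁻¹μ = [0.7181  0.9951  4.8264  2.5342  5.9804]
h=Σ⁻¹𝟙 = [23.3266  13.5174  29.6962  22.7647  37.5199]
a=μᵀg=2.173658  b=𝟙ᵀg=15.054172  c=𝟙ᵀh=126.824778  D=ac−b²=49.045634
λ₁=(c·0.167−b)/D = (126.824778·0.167−15.054172)/49.045634 = 0.124895
λ₂=(a−b·0.167)/D = (2.173658−15.054172·0.167)/49.045634 = -0.006940
w* = 0.124895·g + -0.006940·h:
  w_0 = 0.124895·0.7181 + -0.006940·23.3266 = -0.0722  (Alcoa)
  w_1 = 0.124895·0.9951 + -0.006940·13.5174 = 0.0305  (Boeing)
  w_2 = 0.124895·4.8264 + -0.006940·29.6962 = 0.3967  (Disney)
  w_3 = 0.124895·2.5342 + -0.006940·22.7647 = 0.1585  (Honeywell)
  w_4 = 0.124895·5.9804 + -0.006940·37.5199 = 0.4865  (Kellogg)
Σw_i=1.0000  μᵀw=0.1670
σ²=wᵀΣw=λ₁·μ_p+λ₂ = 0.124895·0.167 + -0.006940 = 0.013917 ≈ 0.0139

0.0139


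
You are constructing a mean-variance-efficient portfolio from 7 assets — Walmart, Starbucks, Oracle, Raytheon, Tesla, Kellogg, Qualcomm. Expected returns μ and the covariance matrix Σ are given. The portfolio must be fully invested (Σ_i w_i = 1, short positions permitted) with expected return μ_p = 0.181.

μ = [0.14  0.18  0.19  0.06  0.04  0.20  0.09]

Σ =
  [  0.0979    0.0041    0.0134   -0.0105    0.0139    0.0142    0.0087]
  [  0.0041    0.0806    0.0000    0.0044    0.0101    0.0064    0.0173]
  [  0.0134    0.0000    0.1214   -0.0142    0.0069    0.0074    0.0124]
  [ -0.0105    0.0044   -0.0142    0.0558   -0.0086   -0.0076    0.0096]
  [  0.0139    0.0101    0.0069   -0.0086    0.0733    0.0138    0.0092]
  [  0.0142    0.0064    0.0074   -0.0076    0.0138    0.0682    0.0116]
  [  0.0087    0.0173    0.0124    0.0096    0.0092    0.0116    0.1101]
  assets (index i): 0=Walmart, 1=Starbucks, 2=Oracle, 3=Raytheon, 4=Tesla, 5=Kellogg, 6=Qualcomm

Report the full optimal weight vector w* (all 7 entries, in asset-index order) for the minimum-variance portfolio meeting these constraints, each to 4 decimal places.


p=Σ⁻¹μ = [1.0082  1.9435  1.5412  1.8445  -0.3252  2.6710  -0.1562]
q=Σ⁻¹𝟙 = [7.8968  8.0240  8.6392  23.8184  10.6003  11.4885  2.0519]
a=μᵀp=1.401581  b=𝟙ᵀp=8.526811  c=𝟙ᵀq=72.519072  D=ac−b²=28.934829
λ₁=(c·0.181−b)/D = (72.519072·0.181−8.526811)/28.934829 = 0.158948
λ₂=(a−b·0.181)/D = (1.401581−8.526811·0.181)/28.934829 = -0.004900
w* = 0.158948·p + -0.004900·q:
  w_0 = 0.158948·1.0082 + -0.004900·7.8968 = 0.1216  (Walmart)
  w_1 = 0.158948·1.9435 + -0.004900·8.0240 = 0.2696  (Starbucks)
  w_2 = 0.158948·1.5412 + -0.004900·8.6392 = 0.2026  (Oracle)
  w_3 = 0.158948·1.8445 + -0.004900·23.8184 = 0.1765  (Raytheon)
  w_4 = 0.158948·-0.3252 + -0.004900·10.6003 = -0.1036  (Tesla)
  w_5 = 0.158948·2.6710 + -0.004900·11.4885 = 0.3683  (Kellogg)
  w_6 = 0.158948·-0.1562 + -0.004900·2.0519 = -0.0349  (Qualcomm)
Σw_i=1.0000  μᵀw=0.1810
σ²=wᵀΣw=λ₁·μ_p+λ₂ = 0.158948·0.181 + -0.004900 = 0.023870 ≈ 0.0239

0.1216  0.2696  0.2026  0.1765  -0.1036  0.3683  -0.0349


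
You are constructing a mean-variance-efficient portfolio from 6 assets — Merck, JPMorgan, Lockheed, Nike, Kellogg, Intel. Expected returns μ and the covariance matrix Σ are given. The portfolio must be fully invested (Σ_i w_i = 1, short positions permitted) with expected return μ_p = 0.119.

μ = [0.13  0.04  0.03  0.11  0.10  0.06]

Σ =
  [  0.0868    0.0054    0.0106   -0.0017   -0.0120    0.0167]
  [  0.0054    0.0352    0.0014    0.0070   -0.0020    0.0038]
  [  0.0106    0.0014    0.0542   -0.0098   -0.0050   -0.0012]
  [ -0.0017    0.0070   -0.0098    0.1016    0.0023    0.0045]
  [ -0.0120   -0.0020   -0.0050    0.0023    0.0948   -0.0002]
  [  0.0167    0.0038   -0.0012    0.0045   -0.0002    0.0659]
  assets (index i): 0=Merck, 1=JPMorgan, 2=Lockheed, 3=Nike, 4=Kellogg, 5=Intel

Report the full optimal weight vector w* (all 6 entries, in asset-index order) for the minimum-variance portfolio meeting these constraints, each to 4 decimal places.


0.4534  -0.0288  -0.0246  0.2744  0.3057  0.0199

p=Σ⁻¹μ = [1.4983  0.6974  0.5614  1.0661  1.2639  0.4318]
q=Σ⁻¹𝟙 = [7.3448  24.1076  19.5278  9.3808  12.8138  11.6770]
a=μᵀp=0.509083  b=𝟙ᵀp=5.518858  c=𝟙ᵀq=84.851898  D=ac−b²=12.738841
λ₁=(c·0.119−b)/D = (84.851898·0.119−5.518858)/12.738841 = 0.359414
λ₂=(a−b·0.119)/D = (0.509083−5.518858·0.119)/12.738841 = -0.011591
w* = 0.359414·p + -0.011591·q:
  w_0 = 0.359414·1.4983 + -0.011591·7.3448 = 0.4534  (Merck)
  w_1 = 0.359414·0.6974 + -0.011591·24.1076 = -0.0288  (JPMorgan)
  w_2 = 0.359414·0.5614 + -0.011591·19.5278 = -0.0246  (Lockheed)
  w_3 = 0.359414·1.0661 + -0.011591·9.3808 = 0.2744  (Nike)
  w_4 = 0.359414·1.2639 + -0.011591·12.8138 = 0.3057  (Kellogg)
  w_5 = 0.359414·0.4318 + -0.011591·11.6770 = 0.0199  (Intel)
Σw_i=1.0000  μᵀw=0.1190
σ²=wᵀΣw=λ₁·μ_p+λ₂ = 0.359414·0.119 + -0.011591 = 0.031179 ≈ 0.0312


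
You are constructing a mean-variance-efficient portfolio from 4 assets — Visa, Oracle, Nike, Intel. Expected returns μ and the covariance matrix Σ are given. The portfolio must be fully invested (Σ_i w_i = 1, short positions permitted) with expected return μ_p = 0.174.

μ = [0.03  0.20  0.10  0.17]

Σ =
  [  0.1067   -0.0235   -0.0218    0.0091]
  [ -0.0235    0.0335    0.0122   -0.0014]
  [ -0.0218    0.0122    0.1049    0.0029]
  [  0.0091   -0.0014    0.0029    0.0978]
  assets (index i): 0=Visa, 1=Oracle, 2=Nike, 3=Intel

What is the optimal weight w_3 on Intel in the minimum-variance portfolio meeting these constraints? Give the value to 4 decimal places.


0.1685

u=Σ⁻¹μ = [1.8047  7.1409  0.4520  1.6591]
v=Σ⁻¹𝟙 = [19.3322  40.6531  8.5804  8.7537]
a=μᵀu=1.809573  b=𝟙ᵀu=11.056759  c=𝟙ᵀv=77.319419  D=ac−b²=17.663211
λ₁=(c·0.174−b)/D = (77.319419·0.174−11.056759)/17.663211 = 0.135696
λ₂=(a−b·0.174)/D = (1.809573−11.056759·0.174)/17.663211 = -0.006471
w* = 0.135696·u + -0.006471·v:
  w_0 = 0.135696·1.8047 + -0.006471·19.3322 = 0.1198  (Visa)
  w_1 = 0.135696·7.1409 + -0.006471·40.6531 = 0.7059  (Oracle)
  w_2 = 0.135696·0.4520 + -0.006471·8.5804 = 0.0058  (Nike)
  w_3 = 0.135696·1.6591 + -0.006471·8.7537 = 0.1685  (Intel)
Σw_i=1.0000  μᵀw=0.1740
σ²=wᵀΣw=λ₁·μ_p+λ₂ = 0.135696·0.174 + -0.006471 = 0.017140 ≈ 0.0171


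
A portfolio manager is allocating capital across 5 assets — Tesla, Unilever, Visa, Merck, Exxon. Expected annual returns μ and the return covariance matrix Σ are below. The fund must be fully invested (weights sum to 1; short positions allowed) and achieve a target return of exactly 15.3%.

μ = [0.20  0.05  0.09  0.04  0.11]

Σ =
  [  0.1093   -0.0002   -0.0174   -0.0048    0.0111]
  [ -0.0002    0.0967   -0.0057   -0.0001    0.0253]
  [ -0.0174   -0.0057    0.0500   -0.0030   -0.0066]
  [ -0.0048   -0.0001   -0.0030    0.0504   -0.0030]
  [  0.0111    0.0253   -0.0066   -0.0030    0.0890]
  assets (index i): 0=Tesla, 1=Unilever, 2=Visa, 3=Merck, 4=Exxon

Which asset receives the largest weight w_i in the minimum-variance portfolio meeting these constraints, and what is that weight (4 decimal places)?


x=Σ⁻¹μ = [2.2258  0.4036  2.8397  1.2407  1.0960]
y=Σ⁻¹𝟙 = [13.7567  9.5350  28.5641  23.4491  9.7184]
a=μᵀx=0.891107  b=𝟙ᵀx=7.805835  c=𝟙ᵀy=85.023206  D=ac−b²=14.833688
λ₁=(c·0.153−b)/D = (85.023206·0.153−7.805835)/14.833688 = 0.350736
λ₂=(a−b·0.153)/D = (0.891107−7.805835·0.153)/14.833688 = -0.020439
w* = 0.350736·x + -0.020439·y:
  w_0 = 0.350736·2.2258 + -0.020439·13.7567 = 0.4995  (Tesla)
  w_1 = 0.350736·0.4036 + -0.020439·9.5350 = -0.0533  (Unilever)
  w_2 = 0.350736·2.8397 + -0.020439·28.5641 = 0.4122  (Visa)
  w_3 = 0.350736·1.2407 + -0.020439·23.4491 = -0.0441  (Merck)
  w_4 = 0.350736·1.0960 + -0.020439·9.7184 = 0.1858  (Exxon)
Σw_i=1.0000  μᵀw=0.1530
σ²=wᵀΣw=λ₁·μ_p+λ₂ = 0.350736·0.153 + -0.020439 = 0.033224 ≈ 0.0332

Tesla (0.4995)


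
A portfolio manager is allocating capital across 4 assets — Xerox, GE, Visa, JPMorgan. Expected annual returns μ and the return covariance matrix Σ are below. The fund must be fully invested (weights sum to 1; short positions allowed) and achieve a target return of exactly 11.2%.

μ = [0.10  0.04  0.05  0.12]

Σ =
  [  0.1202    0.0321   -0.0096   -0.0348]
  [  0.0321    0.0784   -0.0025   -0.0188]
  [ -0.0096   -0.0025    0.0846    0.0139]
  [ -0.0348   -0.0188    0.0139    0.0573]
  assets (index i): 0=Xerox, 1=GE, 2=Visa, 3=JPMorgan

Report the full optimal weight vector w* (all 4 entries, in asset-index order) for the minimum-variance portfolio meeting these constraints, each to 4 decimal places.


0.3350  0.0332  -0.0194  0.6512

p=Σ⁻¹μ = [1.6170  0.6283  0.2643  3.2183]
q=Σ⁻¹𝟙 = [13.3456  14.3043  9.1520  28.0303]
a=μᵀp=0.586251  b=𝟙ᵀp=5.727970  c=𝟙ᵀq=64.832190  D=ac−b²=5.198297
λ₁=(c·0.112−b)/D = (64.832190·0.112−5.727970)/5.198297 = 0.294950
λ₂=(a−b·0.112)/D = (0.586251−5.727970·0.112)/5.198297 = -0.010635
w* = 0.294950·p + -0.010635·q:
  w_0 = 0.294950·1.6170 + -0.010635·13.3456 = 0.3350  (Xerox)
  w_1 = 0.294950·0.6283 + -0.010635·14.3043 = 0.0332  (GE)
  w_2 = 0.294950·0.2643 + -0.010635·9.1520 = -0.0194  (Visa)
  w_3 = 0.294950·3.2183 + -0.010635·28.0303 = 0.6512  (JPMorgan)
Σw_i=1.0000  μᵀw=0.1120
σ²=wᵀΣw=λ₁·μ_p+λ₂ = 0.294950·0.112 + -0.010635 = 0.022400 ≈ 0.0224


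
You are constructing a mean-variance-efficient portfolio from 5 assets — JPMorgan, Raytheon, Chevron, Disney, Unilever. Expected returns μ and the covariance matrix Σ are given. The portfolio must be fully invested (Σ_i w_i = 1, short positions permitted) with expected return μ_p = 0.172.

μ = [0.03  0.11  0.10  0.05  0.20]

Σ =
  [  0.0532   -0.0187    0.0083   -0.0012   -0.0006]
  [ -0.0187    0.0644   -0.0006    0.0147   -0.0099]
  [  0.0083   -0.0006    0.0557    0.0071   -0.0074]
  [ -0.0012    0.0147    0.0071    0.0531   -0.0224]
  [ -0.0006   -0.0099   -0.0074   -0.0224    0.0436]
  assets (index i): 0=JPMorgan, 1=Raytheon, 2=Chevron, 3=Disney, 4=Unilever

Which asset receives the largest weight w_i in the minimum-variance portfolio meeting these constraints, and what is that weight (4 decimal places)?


p=Σ⁻¹μ = [1.2465  2.5002  2.1976  2.9657  7.0687]
q=Σ⁻¹𝟙 = [25.6279  23.3929  16.7525  30.5894  47.1592]
a=μᵀp=2.094190  b=𝟙ᵀp=15.978616  c=𝟙ᵀq=143.521963  D=ac−b²=45.246088
λ₁=(c·0.172−b)/D = (143.521963·0.172−15.978616)/45.246088 = 0.192440
λ₂=(a−b·0.172)/D = (2.094190−15.978616·0.172)/45.246088 = -0.014457
w* = 0.192440·p + -0.014457·q:
  w_0 = 0.192440·1.2465 + -0.014457·25.6279 = -0.1306  (JPMorgan)
  w_1 = 0.192440·2.5002 + -0.014457·23.3929 = 0.1429  (Raytheon)
  w_2 = 0.192440·2.1976 + -0.014457·16.7525 = 0.1807  (Chevron)
  w_3 = 0.192440·2.9657 + -0.014457·30.5894 = 0.1285  (Disney)
  w_4 = 0.192440·7.0687 + -0.014457·47.1592 = 0.6785  (Unilever)
Σw_i=1.0000  μᵀw=0.1720
σ²=wᵀΣw=λ₁·μ_p+λ₂ = 0.192440·0.172 + -0.014457 = 0.018642 ≈ 0.0186

Unilever (0.6785)


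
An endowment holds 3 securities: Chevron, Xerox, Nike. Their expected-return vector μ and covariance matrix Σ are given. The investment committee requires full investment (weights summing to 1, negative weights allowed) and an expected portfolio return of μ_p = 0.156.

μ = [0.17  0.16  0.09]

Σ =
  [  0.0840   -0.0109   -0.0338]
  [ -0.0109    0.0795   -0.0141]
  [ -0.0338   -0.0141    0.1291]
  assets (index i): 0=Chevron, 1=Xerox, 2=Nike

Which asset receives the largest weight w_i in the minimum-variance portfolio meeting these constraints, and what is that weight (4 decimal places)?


p=Σ⁻¹μ = [3.1117  2.7608  1.8134]
q=Σ⁻¹𝟙 = [20.2904  18.0257  15.0269]
a=μᵀp=1.133927  b=𝟙ᵀp=7.685901  c=𝟙ᵀq=53.343017  D=ac−b²=1.413995
λ₁=(c·0.156−b)/D = (53.343017·0.156−7.685901)/1.413995 = 0.449513
λ₂=(a−b·0.156)/D = (1.133927−7.685901·0.156)/1.413995 = -0.046021
w* = 0.449513·p + -0.046021·q:
  w_0 = 0.449513·3.1117 + -0.046021·20.2904 = 0.4650  (Chevron)
  w_1 = 0.449513·2.7608 + -0.046021·18.0257 = 0.4115  (Xerox)
  w_2 = 0.449513·1.8134 + -0.046021·15.0269 = 0.1236  (Nike)
Σw_i=1.0000  μᵀw=0.1560
σ²=wᵀΣw=λ₁·μ_p+λ₂ = 0.449513·0.156 + -0.046021 = 0.024103 ≈ 0.0241

Chevron (0.4650)


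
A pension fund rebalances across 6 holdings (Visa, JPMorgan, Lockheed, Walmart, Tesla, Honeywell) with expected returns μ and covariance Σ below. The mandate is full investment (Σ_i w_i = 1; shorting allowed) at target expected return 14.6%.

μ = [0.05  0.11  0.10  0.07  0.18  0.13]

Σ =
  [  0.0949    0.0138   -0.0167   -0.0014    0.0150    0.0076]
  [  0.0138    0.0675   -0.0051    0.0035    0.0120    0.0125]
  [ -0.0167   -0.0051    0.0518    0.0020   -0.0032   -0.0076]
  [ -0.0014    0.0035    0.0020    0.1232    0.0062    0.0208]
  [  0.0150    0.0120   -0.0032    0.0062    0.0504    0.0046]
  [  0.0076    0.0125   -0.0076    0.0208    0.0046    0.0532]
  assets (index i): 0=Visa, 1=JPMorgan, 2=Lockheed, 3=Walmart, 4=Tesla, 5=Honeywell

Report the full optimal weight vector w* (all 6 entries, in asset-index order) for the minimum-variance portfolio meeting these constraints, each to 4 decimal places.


x=Σ⁻¹μ = [0.1634  0.7755  2.6099  -0.0567  3.2965  2.3480]
y=Σ⁻¹𝟙 = [10.4279  8.9430  26.6466  4.0977  14.3202  16.1724]
a=μᵀx=1.249111  b=𝟙ᵀx=9.136663  c=𝟙ᵀy=80.607759  D=ac−b²=17.209420
λ₁=(c·0.146−b)/D = (80.607759·0.146−9.136663)/17.209420 = 0.152944
λ₂=(a−b·0.146)/D = (1.249111−9.136663·0.146)/17.209420 = -0.004930
w* = 0.152944·x + -0.004930·y:
  w_0 = 0.152944·0.1634 + -0.004930·10.4279 = -0.0264  (Visa)
  w_1 = 0.152944·0.7755 + -0.004930·8.9430 = 0.0745  (JPMorgan)
  w_2 = 0.152944·2.6099 + -0.004930·26.6466 = 0.2678  (Lockheed)
  w_3 = 0.152944·-0.0567 + -0.004930·4.0977 = -0.0289  (Walmart)
  w_4 = 0.152944·3.2965 + -0.004930·14.3202 = 0.4336  (Tesla)
  w_5 = 0.152944·2.3480 + -0.004930·16.1724 = 0.2794  (Honeywell)
Σw_i=1.0000  μᵀw=0.1460
σ²=wᵀΣw=λ₁·μ_p+λ₂ = 0.152944·0.146 + -0.004930 = 0.017400 ≈ 0.0174

-0.0264  0.0745  0.2678  -0.0289  0.4336  0.2794


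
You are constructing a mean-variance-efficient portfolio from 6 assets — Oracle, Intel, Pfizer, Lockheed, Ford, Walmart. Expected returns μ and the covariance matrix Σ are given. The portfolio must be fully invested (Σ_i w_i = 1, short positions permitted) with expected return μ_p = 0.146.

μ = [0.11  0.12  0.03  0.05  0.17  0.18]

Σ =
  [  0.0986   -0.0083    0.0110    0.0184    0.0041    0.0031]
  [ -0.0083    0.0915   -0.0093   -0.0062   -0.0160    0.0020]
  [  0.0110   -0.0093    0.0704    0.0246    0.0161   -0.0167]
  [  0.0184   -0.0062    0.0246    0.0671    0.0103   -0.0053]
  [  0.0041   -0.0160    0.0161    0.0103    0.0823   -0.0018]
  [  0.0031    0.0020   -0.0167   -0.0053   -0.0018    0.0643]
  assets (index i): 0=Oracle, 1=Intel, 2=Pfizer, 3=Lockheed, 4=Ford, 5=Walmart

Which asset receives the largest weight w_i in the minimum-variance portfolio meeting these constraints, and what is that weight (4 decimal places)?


Walmart (0.3385)

p=Σ⁻¹μ = [0.9567  1.8136  0.5796  0.3197  2.2814  2.9376]
q=Σ⁻¹𝟙 = [7.0925  15.1563  13.9629  9.0386  11.3061  19.4267]
a=μᵀp=1.272843  b=𝟙ᵀp=8.888587  c=𝟙ᵀq=75.983047  D=ac−b²=17.707472
λ₁=(c·0.146−b)/D = (75.983047·0.146−8.888587)/17.707472 = 0.124520
λ₂=(a−b·0.146)/D = (1.272843−8.888587·0.146)/17.707472 = -0.001406
w* = 0.124520·p + -0.001406·q:
  w_0 = 0.124520·0.9567 + -0.001406·7.0925 = 0.1092  (Oracle)
  w_1 = 0.124520·1.8136 + -0.001406·15.1563 = 0.2045  (Intel)
  w_2 = 0.124520·0.5796 + -0.001406·13.9629 = 0.0525  (Pfizer)
  w_3 = 0.124520·0.3197 + -0.001406·9.0386 = 0.0271  (Lockheed)
  w_4 = 0.124520·2.2814 + -0.001406·11.3061 = 0.2682  (Ford)
  w_5 = 0.124520·2.9376 + -0.001406·19.4267 = 0.3385  (Walmart)
Σw_i=1.0000  μᵀw=0.1460
σ²=wᵀΣw=λ₁·μ_p+λ₂ = 0.124520·0.146 + -0.001406 = 0.016774 ≈ 0.0168


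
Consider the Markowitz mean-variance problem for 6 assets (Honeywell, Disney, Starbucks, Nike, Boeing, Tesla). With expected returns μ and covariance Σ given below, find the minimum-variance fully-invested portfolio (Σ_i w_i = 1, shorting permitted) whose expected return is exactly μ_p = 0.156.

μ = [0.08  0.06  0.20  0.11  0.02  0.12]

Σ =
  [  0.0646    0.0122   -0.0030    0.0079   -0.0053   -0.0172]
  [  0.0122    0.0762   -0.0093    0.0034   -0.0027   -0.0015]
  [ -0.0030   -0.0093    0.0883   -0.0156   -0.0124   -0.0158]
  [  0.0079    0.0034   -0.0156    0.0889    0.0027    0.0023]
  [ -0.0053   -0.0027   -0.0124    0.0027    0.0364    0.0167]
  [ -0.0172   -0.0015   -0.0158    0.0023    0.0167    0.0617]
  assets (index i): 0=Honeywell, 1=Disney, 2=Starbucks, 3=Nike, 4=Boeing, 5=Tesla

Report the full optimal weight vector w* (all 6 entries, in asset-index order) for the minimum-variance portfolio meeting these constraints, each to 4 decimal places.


u=Σ⁻¹μ = [1.9200  0.8968  3.3255  1.5199  0.4602  3.1723]
v=Σ⁻¹𝟙 = [20.2266  13.6237  23.1523  11.5896  29.4112  19.7134]
a=μᵀu=1.429573  b=𝟙ᵀu=11.294700  c=𝟙ᵀv=117.716840  D=ac−b²=40.714570
λ₁=(c·0.156−b)/D = (117.716840·0.156−11.294700)/40.714570 = 0.173626
λ₂=(a−b·0.156)/D = (1.429573−11.294700·0.156)/40.714570 = -0.008164
w* = 0.173626·u + -0.008164·v:
  w_0 = 0.173626·1.9200 + -0.008164·20.2266 = 0.1682  (Honeywell)
  w_1 = 0.173626·0.8968 + -0.008164·13.6237 = 0.0445  (Disney)
  w_2 = 0.173626·3.3255 + -0.008164·23.1523 = 0.3884  (Starbucks)
  w_3 = 0.173626·1.5199 + -0.008164·11.5896 = 0.1693  (Nike)
  w_4 = 0.173626·0.4602 + -0.008164·29.4112 = -0.1602  (Boeing)
  w_5 = 0.173626·3.1723 + -0.008164·19.7134 = 0.3898  (Tesla)
Σw_i=1.0000  μᵀw=0.1560
σ²=wᵀΣw=λ₁·μ_p+λ₂ = 0.173626·0.156 + -0.008164 = 0.018922 ≈ 0.0189

0.1682  0.0445  0.3884  0.1693  -0.1602  0.3898


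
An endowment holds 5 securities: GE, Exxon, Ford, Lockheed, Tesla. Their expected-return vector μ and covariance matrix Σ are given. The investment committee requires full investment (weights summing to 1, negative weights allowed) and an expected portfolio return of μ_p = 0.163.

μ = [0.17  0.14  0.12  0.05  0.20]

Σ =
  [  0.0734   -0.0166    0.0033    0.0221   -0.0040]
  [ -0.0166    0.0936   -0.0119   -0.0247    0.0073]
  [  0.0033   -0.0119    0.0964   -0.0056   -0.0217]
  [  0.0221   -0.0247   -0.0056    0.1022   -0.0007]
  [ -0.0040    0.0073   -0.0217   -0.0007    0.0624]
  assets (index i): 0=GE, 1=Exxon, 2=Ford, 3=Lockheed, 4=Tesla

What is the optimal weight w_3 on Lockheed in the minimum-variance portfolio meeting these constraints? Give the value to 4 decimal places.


0.0227

u=Σ⁻¹μ = [2.7355  2.1186  2.3349  0.5647  3.9509]
v=Σ⁻¹𝟙 = [14.2373  16.9131  17.4265  11.8934  21.1533]
a=μᵀu=1.860252  b=𝟙ᵀu=11.704668  c=𝟙ᵀv=81.623470  D=ac−b²=14.840953
λ₁=(c·0.163−b)/D = (81.623470·0.163−11.704668)/14.840953 = 0.107807
λ₂=(a−b·0.163)/D = (1.860252−11.704668·0.163)/14.840953 = -0.003208
w* = 0.107807·u + -0.003208·v:
  w_0 = 0.107807·2.7355 + -0.003208·14.2373 = 0.2492  (GE)
  w_1 = 0.107807·2.1186 + -0.003208·16.9131 = 0.1741  (Exxon)
  w_2 = 0.107807·2.3349 + -0.003208·17.4265 = 0.1958  (Ford)
  w_3 = 0.107807·0.5647 + -0.003208·11.8934 = 0.0227  (Lockheed)
  w_4 = 0.107807·3.9509 + -0.003208·21.1533 = 0.3581  (Tesla)
Σw_i=1.0000  μᵀw=0.1630
σ²=wᵀΣw=λ₁·μ_p+λ₂ = 0.107807·0.163 + -0.003208 = 0.014365 ≈ 0.0144


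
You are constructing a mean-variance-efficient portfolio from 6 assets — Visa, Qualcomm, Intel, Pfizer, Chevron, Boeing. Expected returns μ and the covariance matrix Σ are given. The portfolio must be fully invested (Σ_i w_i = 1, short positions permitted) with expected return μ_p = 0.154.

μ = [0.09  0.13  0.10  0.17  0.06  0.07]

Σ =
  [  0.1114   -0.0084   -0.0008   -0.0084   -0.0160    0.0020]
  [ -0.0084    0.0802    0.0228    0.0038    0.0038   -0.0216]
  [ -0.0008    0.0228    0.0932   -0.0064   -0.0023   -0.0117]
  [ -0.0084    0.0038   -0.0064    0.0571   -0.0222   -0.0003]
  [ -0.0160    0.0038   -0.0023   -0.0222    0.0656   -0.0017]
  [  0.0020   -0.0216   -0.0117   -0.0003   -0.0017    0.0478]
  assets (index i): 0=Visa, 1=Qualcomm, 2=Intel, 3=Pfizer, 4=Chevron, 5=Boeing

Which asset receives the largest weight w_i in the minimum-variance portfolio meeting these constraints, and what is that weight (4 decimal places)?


x=Σ⁻¹μ = [1.6348  1.7855  1.3522  4.3528  2.7993  2.6607]
y=Σ⁻¹𝟙 = [16.5647  15.8733  14.0166  32.5741  30.7121  32.1278]
a=μᵀx=1.608646  b=𝟙ᵀx=14.585286  c=𝟙ᵀy=141.868702  D=ac−b²=15.485971
λ₁=(c·0.154−b)/D = (141.868702·0.154−14.585286)/15.485971 = 0.468973
λ₂=(a−b·0.154)/D = (1.608646−14.585286·0.154)/15.485971 = -0.041166
w* = 0.468973·x + -0.041166·y:
  w_0 = 0.468973·1.6348 + -0.041166·16.5647 = 0.0848  (Visa)
  w_1 = 0.468973·1.7855 + -0.041166·15.8733 = 0.1839  (Qualcomm)
  w_2 = 0.468973·1.3522 + -0.041166·14.0166 = 0.0571  (Intel)
  w_3 = 0.468973·4.3528 + -0.041166·32.5741 = 0.7004  (Pfizer)
  w_4 = 0.468973·2.7993 + -0.041166·30.7121 = 0.0485  (Chevron)
  w_5 = 0.468973·2.6607 + -0.041166·32.1278 = -0.0748  (Boeing)
Σw_i=1.0000  μᵀw=0.1540
σ²=wᵀΣw=λ₁·μ_p+λ₂ = 0.468973·0.154 + -0.041166 = 0.031056 ≈ 0.0311

Pfizer (0.7004)


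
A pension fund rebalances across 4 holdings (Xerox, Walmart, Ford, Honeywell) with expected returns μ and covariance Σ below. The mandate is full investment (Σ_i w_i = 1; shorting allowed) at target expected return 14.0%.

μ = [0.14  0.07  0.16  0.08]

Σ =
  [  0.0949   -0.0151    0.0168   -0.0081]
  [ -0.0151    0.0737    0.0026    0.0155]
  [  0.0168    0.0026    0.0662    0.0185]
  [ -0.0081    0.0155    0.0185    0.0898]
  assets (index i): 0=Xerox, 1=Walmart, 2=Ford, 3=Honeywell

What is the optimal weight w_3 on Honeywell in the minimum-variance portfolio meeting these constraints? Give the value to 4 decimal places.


0.0175

u=Σ⁻¹μ = [1.3433  1.0663  1.9129  0.4339]
v=Σ⁻¹𝟙 = [11.7756  13.9994  9.3737  7.8505]
a=μᵀu=0.603475  b=𝟙ᵀu=4.756370  c=𝟙ᵀv=42.999199  D=ac−b²=3.325905
λ₁=(c·0.140−b)/D = (42.999199·0.140−4.756370)/3.325905 = 0.379902
λ₂=(a−b·0.140)/D = (0.603475−4.756370·0.140)/3.325905 = -0.018767
w* = 0.379902·u + -0.018767·v:
  w_0 = 0.379902·1.3433 + -0.018767·11.7756 = 0.2893  (Xerox)
  w_1 = 0.379902·1.0663 + -0.018767·13.9994 = 0.1424  (Walmart)
  w_2 = 0.379902·1.9129 + -0.018767·9.3737 = 0.5508  (Ford)
  w_3 = 0.379902·0.4339 + -0.018767·7.8505 = 0.0175  (Honeywell)
Σw_i=1.0000  μᵀw=0.1400
σ²=wᵀΣw=λ₁·μ_p+λ₂ = 0.379902·0.140 + -0.018767 = 0.034420 ≈ 0.0344


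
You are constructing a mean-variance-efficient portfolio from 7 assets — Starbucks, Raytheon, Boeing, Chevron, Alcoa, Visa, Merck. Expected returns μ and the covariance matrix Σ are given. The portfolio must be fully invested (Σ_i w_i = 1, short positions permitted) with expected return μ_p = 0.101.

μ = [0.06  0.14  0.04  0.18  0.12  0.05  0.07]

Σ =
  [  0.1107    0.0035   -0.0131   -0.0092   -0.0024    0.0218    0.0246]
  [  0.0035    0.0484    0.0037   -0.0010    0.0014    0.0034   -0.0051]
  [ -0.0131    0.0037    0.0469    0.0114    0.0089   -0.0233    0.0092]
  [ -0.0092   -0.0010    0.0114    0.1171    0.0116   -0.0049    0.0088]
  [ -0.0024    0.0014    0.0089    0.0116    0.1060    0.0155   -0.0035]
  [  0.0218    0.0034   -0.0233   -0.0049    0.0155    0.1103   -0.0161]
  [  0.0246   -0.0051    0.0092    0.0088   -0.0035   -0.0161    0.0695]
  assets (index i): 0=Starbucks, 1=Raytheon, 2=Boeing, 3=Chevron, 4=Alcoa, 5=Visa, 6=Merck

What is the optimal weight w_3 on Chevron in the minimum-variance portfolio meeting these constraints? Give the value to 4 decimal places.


u=Σ⁻¹μ = [0.2865  2.9413  0.1957  1.4151  0.8993  0.4391  1.0636]
v=Σ⁻¹𝟙 = [6.1981  18.8303  23.3381  5.9884  5.1486  13.6528  13.1508]
a=μᵀu=0.895841  b=𝟙ᵀu=7.240596  c=𝟙ᵀv=86.307110  D=ac−b²=24.891224
λ₁=(c·0.101−b)/D = (86.307110·0.101−7.240596)/24.891224 = 0.059315
λ₂=(a−b·0.101)/D = (0.895841−7.240596·0.101)/24.891224 = 0.006610
w* = 0.059315·u + 0.006610·v:
  w_0 = 0.059315·0.2865 + 0.006610·6.1981 = 0.0580  (Starbucks)
  w_1 = 0.059315·2.9413 + 0.006610·18.8303 = 0.2989  (Raytheon)
  w_2 = 0.059315·0.1957 + 0.006610·23.3381 = 0.1659  (Boeing)
  w_3 = 0.059315·1.4151 + 0.006610·5.9884 = 0.1235  (Chevron)
  w_4 = 0.059315·0.8993 + 0.006610·5.1486 = 0.0874  (Alcoa)
  w_5 = 0.059315·0.4391 + 0.006610·13.6528 = 0.1163  (Visa)
  w_6 = 0.059315·1.0636 + 0.006610·13.1508 = 0.1500  (Merck)
Σw_i=1.0000  μᵀw=0.1010
σ²=wᵀΣw=λ₁·μ_p+λ₂ = 0.059315·0.101 + 0.006610 = 0.012601 ≈ 0.0126

0.1235
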